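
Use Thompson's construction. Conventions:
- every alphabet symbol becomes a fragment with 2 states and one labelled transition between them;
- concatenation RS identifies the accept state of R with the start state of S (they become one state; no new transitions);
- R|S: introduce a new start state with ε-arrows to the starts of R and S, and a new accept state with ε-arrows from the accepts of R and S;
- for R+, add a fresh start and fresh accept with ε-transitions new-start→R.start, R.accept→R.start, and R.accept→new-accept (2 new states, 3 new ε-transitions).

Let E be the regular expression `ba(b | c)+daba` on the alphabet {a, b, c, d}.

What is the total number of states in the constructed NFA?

Bottom-up over the parse tree:
Each of the 8 symbol leaves contributes a 2-state fragment.
  b | c : 6 states
  (b | c)+ : 8 states
  ba(b | c)+daba : 14 states

14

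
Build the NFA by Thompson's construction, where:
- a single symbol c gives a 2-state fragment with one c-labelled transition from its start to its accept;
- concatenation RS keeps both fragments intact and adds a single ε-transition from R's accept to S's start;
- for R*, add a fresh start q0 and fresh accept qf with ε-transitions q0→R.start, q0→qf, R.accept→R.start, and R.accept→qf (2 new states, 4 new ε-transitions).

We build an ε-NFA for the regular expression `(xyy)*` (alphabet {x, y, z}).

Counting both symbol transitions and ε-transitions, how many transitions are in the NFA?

9

Recursing over subexpressions:
Each of the 3 symbol leaves contributes 1 transition (1 symbol, 0 ε).
  xyy : 5 transitions (3 symbol, 2 ε)
  (xyy)* : 9 transitions (3 symbol, 6 ε)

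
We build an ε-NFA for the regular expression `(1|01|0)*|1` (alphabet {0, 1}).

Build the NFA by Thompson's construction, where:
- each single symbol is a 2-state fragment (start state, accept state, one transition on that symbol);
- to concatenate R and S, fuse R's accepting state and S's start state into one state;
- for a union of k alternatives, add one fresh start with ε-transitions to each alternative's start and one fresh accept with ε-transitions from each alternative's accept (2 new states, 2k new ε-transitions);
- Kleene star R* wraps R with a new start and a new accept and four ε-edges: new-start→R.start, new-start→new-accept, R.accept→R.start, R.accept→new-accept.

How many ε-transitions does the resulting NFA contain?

14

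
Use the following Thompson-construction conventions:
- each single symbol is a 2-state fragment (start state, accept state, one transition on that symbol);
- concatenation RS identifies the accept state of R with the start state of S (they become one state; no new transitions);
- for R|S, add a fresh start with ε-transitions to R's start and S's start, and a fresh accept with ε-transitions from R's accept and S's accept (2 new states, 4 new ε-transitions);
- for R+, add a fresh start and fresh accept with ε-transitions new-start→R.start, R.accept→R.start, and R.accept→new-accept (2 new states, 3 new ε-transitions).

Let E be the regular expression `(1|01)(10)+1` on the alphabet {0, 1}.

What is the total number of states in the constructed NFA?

12

Building bottom-up:
Each of the 6 symbol leaves contributes a 2-state fragment.
  01 → 3 states
  1|01 → 7 states
  10 → 3 states
  (10)+ → 5 states
  (1|01)(10)+1 → 12 states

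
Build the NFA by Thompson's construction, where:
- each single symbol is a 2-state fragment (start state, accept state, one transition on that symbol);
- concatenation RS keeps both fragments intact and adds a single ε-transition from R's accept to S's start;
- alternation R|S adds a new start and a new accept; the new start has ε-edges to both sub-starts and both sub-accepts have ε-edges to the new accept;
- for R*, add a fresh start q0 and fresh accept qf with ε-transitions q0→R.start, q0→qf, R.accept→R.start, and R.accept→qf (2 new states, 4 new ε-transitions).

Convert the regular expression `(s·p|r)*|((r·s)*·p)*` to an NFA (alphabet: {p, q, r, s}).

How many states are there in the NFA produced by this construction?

22

Bottom-up over the parse tree:
Each of the 6 symbol leaves contributes a 2-state fragment.
  s·p : 4 states
  s·p|r : 8 states
  (s·p|r)* : 10 states
  r·s : 4 states
  (r·s)* : 6 states
  (r·s)*·p : 8 states
  ((r·s)*·p)* : 10 states
  (s·p|r)*|((r·s)*·p)* : 22 states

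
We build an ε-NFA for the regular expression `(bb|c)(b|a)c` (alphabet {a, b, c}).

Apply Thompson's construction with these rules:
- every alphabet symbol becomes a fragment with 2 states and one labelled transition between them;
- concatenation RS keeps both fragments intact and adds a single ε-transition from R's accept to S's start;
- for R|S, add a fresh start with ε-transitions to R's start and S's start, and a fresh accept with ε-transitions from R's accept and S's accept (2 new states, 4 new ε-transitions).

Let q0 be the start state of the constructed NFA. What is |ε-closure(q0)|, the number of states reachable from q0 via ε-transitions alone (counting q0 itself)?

Compute the ε-closure size of each fragment's start state recursively; a symbol fragment's start has no outgoing ε-edge, so its closure is just itself (size 1).
  bb — same as the first factor's closure: C = 1
  bb|c — C = 1 + 1 + 1 = 3 (the new accept is not ε-reachable since no branch accepts ε)
  b|a — new start ε-reaches every alternative's start; none of them accept ε, so the new accept is not reached: C = 1 + 1 + 1 = 3
  (bb|c)(b|a)c — C equals the left operand's closure size = 3 (its accept is not ε-reachable, so the closure stops there)

3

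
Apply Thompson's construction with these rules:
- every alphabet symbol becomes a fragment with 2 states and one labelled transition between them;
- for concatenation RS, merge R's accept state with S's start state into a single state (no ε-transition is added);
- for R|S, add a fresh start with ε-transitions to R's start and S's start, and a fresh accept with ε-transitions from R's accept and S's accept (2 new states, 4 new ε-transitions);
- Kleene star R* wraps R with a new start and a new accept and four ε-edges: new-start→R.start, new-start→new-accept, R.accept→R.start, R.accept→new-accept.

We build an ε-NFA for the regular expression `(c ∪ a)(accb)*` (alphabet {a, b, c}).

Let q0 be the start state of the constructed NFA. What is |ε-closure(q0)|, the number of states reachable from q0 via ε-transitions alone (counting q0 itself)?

3

Let C(F) = |ε-closure(F.start)| within fragment F, and note whether F accepts ε. Symbol fragments have C = 1 and do not accept ε. Then:
  c ∪ a : C = 1 + 1 + 1 = 3 (the new accept is not ε-reachable since no branch accepts ε)
  accb : C equals the left operand's closure size = 1 (its accept is not ε-reachable, so the closure stops there)
  (accb)* : new start has ε-edges to the inner start and to the new accept, so C = 2 + 1 = 3
  (c ∪ a)(accb)* : same as the first factor's closure: C = 3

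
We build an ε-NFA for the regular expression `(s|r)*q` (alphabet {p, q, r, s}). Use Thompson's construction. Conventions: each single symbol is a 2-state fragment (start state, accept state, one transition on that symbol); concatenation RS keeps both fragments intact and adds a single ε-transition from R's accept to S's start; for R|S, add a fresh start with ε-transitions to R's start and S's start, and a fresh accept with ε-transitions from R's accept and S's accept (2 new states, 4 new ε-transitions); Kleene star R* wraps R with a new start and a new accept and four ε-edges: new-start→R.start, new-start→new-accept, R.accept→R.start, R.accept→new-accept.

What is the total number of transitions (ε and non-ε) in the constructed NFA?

Per subexpression:
Each of the 3 symbol leaves contributes 1 transition (1 symbol, 0 ε).
  s|r : 6 transitions (2 symbol, 4 ε)
  (s|r)* : 10 transitions (2 symbol, 8 ε)
  (s|r)*q : 12 transitions (3 symbol, 9 ε)

12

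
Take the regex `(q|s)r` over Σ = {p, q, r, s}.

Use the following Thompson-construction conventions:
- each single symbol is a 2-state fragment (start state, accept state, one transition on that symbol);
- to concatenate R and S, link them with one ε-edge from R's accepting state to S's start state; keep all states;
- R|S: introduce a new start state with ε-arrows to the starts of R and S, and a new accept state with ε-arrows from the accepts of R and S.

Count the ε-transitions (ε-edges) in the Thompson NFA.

Per subexpression:
Each of the 3 symbol leaves contributes 0 ε-transitions.
  q|s = 4 ε-transitions
  (q|s)r = 5 ε-transitions

5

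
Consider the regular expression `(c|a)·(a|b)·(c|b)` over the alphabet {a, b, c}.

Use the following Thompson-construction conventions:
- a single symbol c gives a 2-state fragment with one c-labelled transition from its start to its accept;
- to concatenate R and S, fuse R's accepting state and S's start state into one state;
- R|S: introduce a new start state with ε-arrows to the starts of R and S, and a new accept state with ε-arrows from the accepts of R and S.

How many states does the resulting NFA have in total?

Building bottom-up:
Each of the 6 symbol leaves contributes a 2-state fragment.
  c|a → 6 states
  a|b → 6 states
  c|b → 6 states
  (c|a)·(a|b)·(c|b) → 16 states

16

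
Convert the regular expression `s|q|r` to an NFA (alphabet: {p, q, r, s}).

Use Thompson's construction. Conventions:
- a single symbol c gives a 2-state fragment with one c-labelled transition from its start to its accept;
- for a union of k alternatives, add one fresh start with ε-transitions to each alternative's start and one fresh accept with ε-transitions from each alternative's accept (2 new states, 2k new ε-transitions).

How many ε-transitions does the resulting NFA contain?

Recursing over subexpressions:
Each of the 3 symbol leaves contributes 0 ε-transitions.
  s|q|r → 6 ε-transitions

6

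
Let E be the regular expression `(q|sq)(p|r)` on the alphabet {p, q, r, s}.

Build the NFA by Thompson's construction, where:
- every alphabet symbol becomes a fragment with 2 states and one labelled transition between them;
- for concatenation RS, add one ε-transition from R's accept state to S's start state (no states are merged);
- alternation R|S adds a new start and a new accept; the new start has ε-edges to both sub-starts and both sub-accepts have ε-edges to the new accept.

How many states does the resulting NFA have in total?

By structural recursion:
Each of the 5 symbol leaves contributes a 2-state fragment.
  sq : 4 states
  q|sq : 8 states
  p|r : 6 states
  (q|sq)(p|r) : 14 states

14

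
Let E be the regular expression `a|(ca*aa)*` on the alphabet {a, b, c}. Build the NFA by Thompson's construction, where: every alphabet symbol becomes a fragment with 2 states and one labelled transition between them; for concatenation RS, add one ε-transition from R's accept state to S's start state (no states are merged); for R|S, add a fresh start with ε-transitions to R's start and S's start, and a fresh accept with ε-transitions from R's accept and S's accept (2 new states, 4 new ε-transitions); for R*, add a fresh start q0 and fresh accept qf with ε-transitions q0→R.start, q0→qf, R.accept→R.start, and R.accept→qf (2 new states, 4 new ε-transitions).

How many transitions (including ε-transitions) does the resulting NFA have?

20

Per subexpression:
Each of the 5 symbol leaves contributes 1 transition (1 symbol, 0 ε).
  a* = 5 transitions (1 symbol, 4 ε)
  ca*aa = 11 transitions (4 symbol, 7 ε)
  (ca*aa)* = 15 transitions (4 symbol, 11 ε)
  a|(ca*aa)* = 20 transitions (5 symbol, 15 ε)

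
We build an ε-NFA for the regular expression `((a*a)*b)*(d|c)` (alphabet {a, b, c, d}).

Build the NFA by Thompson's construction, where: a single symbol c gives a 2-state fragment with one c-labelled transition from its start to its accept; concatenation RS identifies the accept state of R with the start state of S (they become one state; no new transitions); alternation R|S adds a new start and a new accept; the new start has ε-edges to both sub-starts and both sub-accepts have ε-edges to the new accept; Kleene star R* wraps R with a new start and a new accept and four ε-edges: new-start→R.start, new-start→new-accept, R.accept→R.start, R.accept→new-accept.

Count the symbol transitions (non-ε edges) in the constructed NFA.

Bottom-up over the parse tree:
Each of the 5 symbol leaves contributes exactly 1 symbol transition.
  a* = 1 symbol transition
  a*a = 2 symbol transitions
  (a*a)* = 2 symbol transitions
  (a*a)*b = 3 symbol transitions
  ((a*a)*b)* = 3 symbol transitions
  d|c = 2 symbol transitions
  ((a*a)*b)*(d|c) = 5 symbol transitions

5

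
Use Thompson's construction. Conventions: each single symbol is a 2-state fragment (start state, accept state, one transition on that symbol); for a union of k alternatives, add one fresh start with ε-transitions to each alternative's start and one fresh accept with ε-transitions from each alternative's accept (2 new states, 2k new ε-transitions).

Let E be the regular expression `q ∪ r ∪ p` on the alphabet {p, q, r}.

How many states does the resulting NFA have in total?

8

By structural recursion:
Each of the 3 symbol leaves contributes a 2-state fragment.
  q ∪ r ∪ p — 8 states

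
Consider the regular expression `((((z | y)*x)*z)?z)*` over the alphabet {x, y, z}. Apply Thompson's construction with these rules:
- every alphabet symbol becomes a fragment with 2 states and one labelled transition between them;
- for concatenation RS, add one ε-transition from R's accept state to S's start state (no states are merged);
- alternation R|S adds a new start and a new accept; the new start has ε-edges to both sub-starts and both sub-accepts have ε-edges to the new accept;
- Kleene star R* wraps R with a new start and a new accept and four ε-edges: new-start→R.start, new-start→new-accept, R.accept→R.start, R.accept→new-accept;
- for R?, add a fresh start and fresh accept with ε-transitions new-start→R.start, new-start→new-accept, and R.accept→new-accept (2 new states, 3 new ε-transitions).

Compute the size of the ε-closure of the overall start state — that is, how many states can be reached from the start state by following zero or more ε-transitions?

14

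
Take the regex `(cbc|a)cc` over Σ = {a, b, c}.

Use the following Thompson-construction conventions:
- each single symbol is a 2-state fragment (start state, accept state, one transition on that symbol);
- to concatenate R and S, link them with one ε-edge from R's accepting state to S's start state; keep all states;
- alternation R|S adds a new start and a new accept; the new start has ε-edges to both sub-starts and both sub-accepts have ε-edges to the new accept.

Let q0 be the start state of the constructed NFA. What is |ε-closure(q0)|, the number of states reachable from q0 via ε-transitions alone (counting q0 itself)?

3

Work bottom-up. For each fragment F, track |ε-closure(F.start)| and whether F's accept lies in that closure (i.e. whether F accepts ε). A single-symbol fragment has closure size 1 and does not accept ε.
  cbc : C equals the left operand's closure size = 1 (its accept is not ε-reachable, so the closure stops there)
  cbc|a : C = 1 + 1 + 1 = 3 (the new accept is not ε-reachable since no branch accepts ε)
  (cbc|a)cc : same as the first factor's closure: C = 3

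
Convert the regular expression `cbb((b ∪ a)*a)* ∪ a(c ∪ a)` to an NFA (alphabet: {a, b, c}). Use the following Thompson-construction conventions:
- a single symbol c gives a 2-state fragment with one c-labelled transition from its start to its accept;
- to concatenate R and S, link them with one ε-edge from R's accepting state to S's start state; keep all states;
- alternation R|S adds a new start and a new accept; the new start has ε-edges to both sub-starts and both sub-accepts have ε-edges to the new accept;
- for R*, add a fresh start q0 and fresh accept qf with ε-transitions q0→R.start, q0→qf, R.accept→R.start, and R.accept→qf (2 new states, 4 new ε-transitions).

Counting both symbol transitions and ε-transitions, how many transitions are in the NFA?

34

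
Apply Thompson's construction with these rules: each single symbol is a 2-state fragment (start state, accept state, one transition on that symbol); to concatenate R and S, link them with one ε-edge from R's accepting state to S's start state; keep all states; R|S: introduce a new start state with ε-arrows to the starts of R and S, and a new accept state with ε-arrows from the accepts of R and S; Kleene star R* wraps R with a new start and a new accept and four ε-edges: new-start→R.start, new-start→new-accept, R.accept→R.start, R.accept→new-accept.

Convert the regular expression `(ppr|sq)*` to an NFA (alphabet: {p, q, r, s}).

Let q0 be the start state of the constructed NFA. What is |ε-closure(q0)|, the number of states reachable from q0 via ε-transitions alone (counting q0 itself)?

Work bottom-up. For each fragment F, track |ε-closure(F.start)| and whether F's accept lies in that closure (i.e. whether F accepts ε). A single-symbol fragment has closure size 1 and does not accept ε.
  ppr : |ε-closure| equals the left operand's closure size = 1 (its accept is not ε-reachable, so the closure stops there)
  sq : |ε-closure| equals the left operand's closure size = 1 (its accept is not ε-reachable, so the closure stops there)
  ppr|sq : new start ε-reaches every alternative's start; none of them accept ε, so the new accept is not reached: |ε-closure| = 1 + 1 + 1 = 3
  (ppr|sq)* : |ε-closure| = 1 (new start) + 3 (body) + 1 (new accept) = 5

5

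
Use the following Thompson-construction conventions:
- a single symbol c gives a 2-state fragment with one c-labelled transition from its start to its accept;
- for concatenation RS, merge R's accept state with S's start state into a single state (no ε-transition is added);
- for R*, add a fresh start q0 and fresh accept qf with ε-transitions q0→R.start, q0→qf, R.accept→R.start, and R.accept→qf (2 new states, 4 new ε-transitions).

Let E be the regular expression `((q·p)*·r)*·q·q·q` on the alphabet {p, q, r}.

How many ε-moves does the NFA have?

8

Bottom-up over the parse tree:
Each of the 6 symbol leaves contributes 0 ε-transitions.
  q·p = 0 ε-transitions
  (q·p)* = 4 ε-transitions
  (q·p)*·r = 4 ε-transitions
  ((q·p)*·r)* = 8 ε-transitions
  ((q·p)*·r)*·q·q·q = 8 ε-transitions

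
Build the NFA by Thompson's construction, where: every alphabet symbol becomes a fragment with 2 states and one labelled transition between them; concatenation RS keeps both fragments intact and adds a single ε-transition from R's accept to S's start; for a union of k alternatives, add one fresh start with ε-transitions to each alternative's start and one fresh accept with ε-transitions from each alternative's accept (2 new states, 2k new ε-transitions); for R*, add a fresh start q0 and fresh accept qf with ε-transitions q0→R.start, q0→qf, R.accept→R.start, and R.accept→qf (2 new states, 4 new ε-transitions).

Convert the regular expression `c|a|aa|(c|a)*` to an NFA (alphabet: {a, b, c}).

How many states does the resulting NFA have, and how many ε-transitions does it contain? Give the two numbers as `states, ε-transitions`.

Per subexpression:
Each of the 6 symbol leaves contributes 2 states and 0 ε-transitions.
  aa → 4 states, 1 ε-transition
  c|a → 6 states, 4 ε-transitions
  (c|a)* → 8 states, 8 ε-transitions
  c|a|aa|(c|a)* → 18 states, 17 ε-transitions

18, 17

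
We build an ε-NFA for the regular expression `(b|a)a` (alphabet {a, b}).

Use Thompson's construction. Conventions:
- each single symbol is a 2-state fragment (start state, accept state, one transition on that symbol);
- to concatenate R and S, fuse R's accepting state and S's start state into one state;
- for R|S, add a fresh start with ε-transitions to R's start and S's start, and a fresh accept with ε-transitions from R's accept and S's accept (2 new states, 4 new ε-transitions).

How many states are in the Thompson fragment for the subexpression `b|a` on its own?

Fragment for `b|a`:
Each of the 2 symbol leaves contributes a 2-state fragment.
  b|a — 6 states

6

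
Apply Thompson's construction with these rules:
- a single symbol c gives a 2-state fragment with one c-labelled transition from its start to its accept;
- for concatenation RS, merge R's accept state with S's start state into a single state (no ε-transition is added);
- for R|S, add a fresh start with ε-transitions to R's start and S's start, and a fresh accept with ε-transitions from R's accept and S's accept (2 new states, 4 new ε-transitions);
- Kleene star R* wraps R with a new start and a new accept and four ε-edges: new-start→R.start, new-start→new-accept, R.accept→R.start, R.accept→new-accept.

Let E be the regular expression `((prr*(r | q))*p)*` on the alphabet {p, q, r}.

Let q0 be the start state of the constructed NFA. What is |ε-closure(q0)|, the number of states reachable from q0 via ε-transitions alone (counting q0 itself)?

5

Compute the ε-closure size of each fragment's start state recursively; a symbol fragment's start has no outgoing ε-edge, so its closure is just itself (size 1).
  r* — new start has ε-edges to the inner start and to the new accept, so |ε-closure| = 2 + 1 = 3
  r | q — new start ε-reaches every alternative's start; none of them accept ε, so the new accept is not reached: |ε-closure| = 1 + 1 + 1 = 3
  prr*(r | q) — |ε-closure| equals the left operand's closure size = 1 (its accept is not ε-reachable, so the closure stops there)
  (prr*(r | q))* — |ε-closure| = 1 (new start) + 1 (body) + 1 (new accept) = 3
  (prr*(r | q))*p — the left operand accepts ε, so the closure extends into the next operand (the shared merged state is already counted); |ε-closure| = 3 + (1−1) = 3
  ((prr*(r | q))*p)* — the star's fresh start ε-reaches both the body's start and the fresh accept: |ε-closure| = 2 + 3 = 5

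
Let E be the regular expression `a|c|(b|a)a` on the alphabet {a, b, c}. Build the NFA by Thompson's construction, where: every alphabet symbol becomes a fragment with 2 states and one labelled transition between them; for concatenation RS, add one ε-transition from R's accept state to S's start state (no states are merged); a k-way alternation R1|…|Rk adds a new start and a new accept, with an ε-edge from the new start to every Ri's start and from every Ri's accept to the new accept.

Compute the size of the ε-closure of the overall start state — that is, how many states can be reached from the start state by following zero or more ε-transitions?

6

Let C(F) = |ε-closure(F.start)| within fragment F, and note whether F accepts ε. Symbol fragments have C = 1 and do not accept ε. Then:
  b|a — new start ε-reaches every alternative's start; none of them accept ε, so the new accept is not reached: C = 1 + 1 + 1 = 3
  (b|a)a — same as the first factor's closure: C = 3
  a|c|(b|a)a — new start ε-reaches every alternative's start; none of them accept ε, so the new accept is not reached: C = 1 + 1 + 1 + 3 = 6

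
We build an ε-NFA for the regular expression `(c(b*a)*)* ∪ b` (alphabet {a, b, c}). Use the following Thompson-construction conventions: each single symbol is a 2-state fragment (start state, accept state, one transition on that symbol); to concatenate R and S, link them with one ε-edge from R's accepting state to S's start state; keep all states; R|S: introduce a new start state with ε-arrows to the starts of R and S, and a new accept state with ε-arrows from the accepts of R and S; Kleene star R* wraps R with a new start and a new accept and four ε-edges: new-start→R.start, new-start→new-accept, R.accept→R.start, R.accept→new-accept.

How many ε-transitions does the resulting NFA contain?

18

Building bottom-up:
Each of the 4 symbol leaves contributes 0 ε-transitions.
  b* : 4 ε-transitions
  b*a : 5 ε-transitions
  (b*a)* : 9 ε-transitions
  c(b*a)* : 10 ε-transitions
  (c(b*a)*)* : 14 ε-transitions
  (c(b*a)*)* ∪ b : 18 ε-transitions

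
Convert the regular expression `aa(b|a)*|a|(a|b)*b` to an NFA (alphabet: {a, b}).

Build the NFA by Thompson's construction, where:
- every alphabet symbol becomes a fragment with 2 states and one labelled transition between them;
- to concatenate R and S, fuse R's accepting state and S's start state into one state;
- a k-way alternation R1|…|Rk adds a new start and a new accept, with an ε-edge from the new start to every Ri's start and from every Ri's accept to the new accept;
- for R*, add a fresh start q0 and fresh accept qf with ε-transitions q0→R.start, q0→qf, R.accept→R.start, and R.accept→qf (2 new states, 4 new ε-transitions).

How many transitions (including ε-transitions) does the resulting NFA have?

Per subexpression:
Each of the 8 symbol leaves contributes 1 transition (1 symbol, 0 ε).
  b|a — 6 transitions (2 symbol, 4 ε)
  (b|a)* — 10 transitions (2 symbol, 8 ε)
  aa(b|a)* — 12 transitions (4 symbol, 8 ε)
  a|b — 6 transitions (2 symbol, 4 ε)
  (a|b)* — 10 transitions (2 symbol, 8 ε)
  (a|b)*b — 11 transitions (3 symbol, 8 ε)
  aa(b|a)*|a|(a|b)*b — 30 transitions (8 symbol, 22 ε)

30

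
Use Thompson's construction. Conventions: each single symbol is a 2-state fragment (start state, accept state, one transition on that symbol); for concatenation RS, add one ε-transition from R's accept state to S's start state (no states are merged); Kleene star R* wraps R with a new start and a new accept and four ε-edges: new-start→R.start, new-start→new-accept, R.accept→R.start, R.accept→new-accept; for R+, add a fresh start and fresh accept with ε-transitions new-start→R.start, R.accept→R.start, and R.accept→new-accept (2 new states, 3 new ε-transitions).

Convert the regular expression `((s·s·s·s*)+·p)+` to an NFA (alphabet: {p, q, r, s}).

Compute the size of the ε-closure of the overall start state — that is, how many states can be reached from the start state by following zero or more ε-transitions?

Let C(F) = |ε-closure(F.start)| within fragment F, and note whether F accepts ε. Symbol fragments have C = 1 and do not accept ε. Then:
  s* → the star's fresh start ε-reaches both the body's start and the fresh accept: |ε-closure| = 2 + 1 = 3
  s·s·s·s* → |ε-closure| equals the left operand's closure size = 1 (its accept is not ε-reachable, so the closure stops there)
  (s·s·s·s*)+ → new start ε-reaches only the body's start; the new accept needs a symbol first: |ε-closure| = 1 + 1 = 2
  (s·s·s·s*)+·p → |ε-closure| equals the left operand's closure size = 2 (its accept is not ε-reachable, so the closure stops there)
  ((s·s·s·s*)+·p)+ → new start ε-reaches only the body's start; the new accept needs a symbol first: |ε-closure| = 1 + 2 = 3

3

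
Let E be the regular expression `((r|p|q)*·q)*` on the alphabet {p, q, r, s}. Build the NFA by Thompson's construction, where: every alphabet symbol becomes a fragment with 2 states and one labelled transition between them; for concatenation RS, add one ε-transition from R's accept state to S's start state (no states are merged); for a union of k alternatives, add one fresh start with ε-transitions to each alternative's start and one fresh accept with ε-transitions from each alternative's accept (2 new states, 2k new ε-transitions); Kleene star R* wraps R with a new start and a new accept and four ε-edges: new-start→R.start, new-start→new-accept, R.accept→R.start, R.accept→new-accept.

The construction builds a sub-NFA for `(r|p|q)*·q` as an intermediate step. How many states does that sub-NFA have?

Fragment for `(r|p|q)*·q`:
Each of the 4 symbol leaves contributes a 2-state fragment.
  r|p|q → 8 states
  (r|p|q)* → 10 states
  (r|p|q)*·q → 12 states

12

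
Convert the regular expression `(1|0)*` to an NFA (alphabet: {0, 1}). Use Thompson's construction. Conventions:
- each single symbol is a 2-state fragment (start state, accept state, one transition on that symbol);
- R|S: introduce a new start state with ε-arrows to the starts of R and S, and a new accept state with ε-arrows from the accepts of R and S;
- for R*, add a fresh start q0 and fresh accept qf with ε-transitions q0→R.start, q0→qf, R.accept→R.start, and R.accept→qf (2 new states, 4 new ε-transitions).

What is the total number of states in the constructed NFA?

By structural recursion:
Each of the 2 symbol leaves contributes a 2-state fragment.
  1|0 → 6 states
  (1|0)* → 8 states

8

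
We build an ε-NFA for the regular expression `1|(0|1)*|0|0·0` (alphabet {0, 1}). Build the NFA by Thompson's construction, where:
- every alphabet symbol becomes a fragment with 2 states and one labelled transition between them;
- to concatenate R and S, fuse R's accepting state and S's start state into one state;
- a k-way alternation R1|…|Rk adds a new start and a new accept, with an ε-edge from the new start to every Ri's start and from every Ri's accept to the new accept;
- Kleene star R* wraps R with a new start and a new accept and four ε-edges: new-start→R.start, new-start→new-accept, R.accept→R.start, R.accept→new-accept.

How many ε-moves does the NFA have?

16

By structural recursion:
Each of the 6 symbol leaves contributes 0 ε-transitions.
  0|1 = 4 ε-transitions
  (0|1)* = 8 ε-transitions
  0·0 = 0 ε-transitions
  1|(0|1)*|0|0·0 = 16 ε-transitions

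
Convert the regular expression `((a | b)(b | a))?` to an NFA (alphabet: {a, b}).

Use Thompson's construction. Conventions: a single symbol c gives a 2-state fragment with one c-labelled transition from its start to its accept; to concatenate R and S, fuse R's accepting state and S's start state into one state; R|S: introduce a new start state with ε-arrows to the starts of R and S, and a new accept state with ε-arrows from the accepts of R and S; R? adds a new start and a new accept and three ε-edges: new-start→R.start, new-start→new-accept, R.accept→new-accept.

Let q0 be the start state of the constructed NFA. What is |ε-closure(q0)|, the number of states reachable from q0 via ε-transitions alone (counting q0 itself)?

5

Compute the ε-closure size of each fragment's start state recursively; a symbol fragment's start has no outgoing ε-edge, so its closure is just itself (size 1).
  a | b — new start ε-reaches every alternative's start; none of them accept ε, so the new accept is not reached: C = 1 + 1 + 1 = 3
  b | a — new start ε-reaches every alternative's start; none of them accept ε, so the new accept is not reached: C = 1 + 1 + 1 = 3
  (a | b)(b | a) — C equals the left operand's closure size = 3 (its accept is not ε-reachable, so the closure stops there)
  ((a | b)(b | a))? — new start has ε-edges to the inner start and to the new accept, so C = 2 + 3 = 5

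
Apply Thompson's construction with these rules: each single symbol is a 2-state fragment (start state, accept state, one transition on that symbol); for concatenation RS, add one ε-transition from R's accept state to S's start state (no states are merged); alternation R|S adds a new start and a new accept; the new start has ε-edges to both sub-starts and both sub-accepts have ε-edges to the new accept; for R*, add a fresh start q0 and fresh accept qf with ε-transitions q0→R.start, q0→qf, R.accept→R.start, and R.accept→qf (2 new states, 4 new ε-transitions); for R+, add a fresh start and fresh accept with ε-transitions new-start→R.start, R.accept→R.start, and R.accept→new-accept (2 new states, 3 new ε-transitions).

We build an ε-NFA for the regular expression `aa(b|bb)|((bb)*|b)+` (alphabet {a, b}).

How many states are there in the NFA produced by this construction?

26

Building bottom-up:
Each of the 8 symbol leaves contributes a 2-state fragment.
  bb = 4 states
  b|bb = 8 states
  aa(b|bb) = 12 states
  bb = 4 states
  (bb)* = 6 states
  (bb)*|b = 10 states
  ((bb)*|b)+ = 12 states
  aa(b|bb)|((bb)*|b)+ = 26 states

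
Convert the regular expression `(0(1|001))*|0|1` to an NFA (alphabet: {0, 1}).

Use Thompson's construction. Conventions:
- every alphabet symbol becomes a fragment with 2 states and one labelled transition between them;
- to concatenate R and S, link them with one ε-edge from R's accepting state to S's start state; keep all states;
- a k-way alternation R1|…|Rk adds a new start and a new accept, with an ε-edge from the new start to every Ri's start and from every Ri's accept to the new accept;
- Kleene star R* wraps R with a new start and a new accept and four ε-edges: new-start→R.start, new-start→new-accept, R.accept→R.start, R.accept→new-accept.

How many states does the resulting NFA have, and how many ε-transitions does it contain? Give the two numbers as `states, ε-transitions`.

20, 17

Per subexpression:
Each of the 7 symbol leaves contributes 2 states and 0 ε-transitions.
  001 → 6 states, 2 ε-transitions
  1|001 → 10 states, 6 ε-transitions
  0(1|001) → 12 states, 7 ε-transitions
  (0(1|001))* → 14 states, 11 ε-transitions
  (0(1|001))*|0|1 → 20 states, 17 ε-transitions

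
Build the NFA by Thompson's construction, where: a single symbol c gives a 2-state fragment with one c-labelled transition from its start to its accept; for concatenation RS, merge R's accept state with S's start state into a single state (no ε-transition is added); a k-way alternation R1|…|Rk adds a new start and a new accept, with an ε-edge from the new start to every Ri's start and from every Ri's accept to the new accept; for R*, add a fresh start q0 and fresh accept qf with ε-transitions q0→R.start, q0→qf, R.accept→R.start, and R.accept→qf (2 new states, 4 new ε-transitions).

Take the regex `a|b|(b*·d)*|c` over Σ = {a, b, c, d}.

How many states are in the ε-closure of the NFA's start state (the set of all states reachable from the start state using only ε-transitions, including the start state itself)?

Compute the ε-closure size of each fragment's start state recursively; a symbol fragment's start has no outgoing ε-edge, so its closure is just itself (size 1).
  b* : new start has ε-edges to the inner start and to the new accept, so |ε-closure| = 2 + 1 = 3
  b*·d : the left operand accepts ε, so the closure extends into the next operand (the shared merged state is already counted); |ε-closure| = 3 + (1−1) = 3
  (b*·d)* : |ε-closure| = 1 (new start) + 3 (body) + 1 (new accept) = 5
  a|b|(b*·d)*|c : new start ε-reaches every alternative's start; at least one alternative accepts ε, so the union's new accept is reached too: |ε-closure| = 1 + 1 + 1 + 5 + 1 + 1 = 10

10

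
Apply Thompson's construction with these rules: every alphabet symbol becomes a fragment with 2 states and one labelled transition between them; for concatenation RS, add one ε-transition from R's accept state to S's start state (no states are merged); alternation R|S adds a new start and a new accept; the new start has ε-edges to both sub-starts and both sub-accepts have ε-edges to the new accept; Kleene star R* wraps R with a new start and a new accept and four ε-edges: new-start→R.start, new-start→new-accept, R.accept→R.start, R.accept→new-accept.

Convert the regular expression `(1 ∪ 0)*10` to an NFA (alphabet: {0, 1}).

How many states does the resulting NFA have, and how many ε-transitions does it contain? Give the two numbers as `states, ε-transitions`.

12, 10

Building bottom-up:
Each of the 4 symbol leaves contributes 2 states and 0 ε-transitions.
  1 ∪ 0 : 6 states, 4 ε-transitions
  (1 ∪ 0)* : 8 states, 8 ε-transitions
  (1 ∪ 0)*10 : 12 states, 10 ε-transitions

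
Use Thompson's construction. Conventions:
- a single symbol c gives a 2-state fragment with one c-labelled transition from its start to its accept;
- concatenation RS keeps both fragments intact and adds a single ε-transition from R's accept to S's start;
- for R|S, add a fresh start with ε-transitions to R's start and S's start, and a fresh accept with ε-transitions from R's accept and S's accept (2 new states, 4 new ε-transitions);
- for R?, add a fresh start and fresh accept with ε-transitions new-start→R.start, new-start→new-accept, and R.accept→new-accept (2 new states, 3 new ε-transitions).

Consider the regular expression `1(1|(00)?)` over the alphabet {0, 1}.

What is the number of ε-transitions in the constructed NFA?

9

Bottom-up over the parse tree:
Each of the 4 symbol leaves contributes 0 ε-transitions.
  00 — 1 ε-transition
  (00)? — 4 ε-transitions
  1|(00)? — 8 ε-transitions
  1(1|(00)?) — 9 ε-transitions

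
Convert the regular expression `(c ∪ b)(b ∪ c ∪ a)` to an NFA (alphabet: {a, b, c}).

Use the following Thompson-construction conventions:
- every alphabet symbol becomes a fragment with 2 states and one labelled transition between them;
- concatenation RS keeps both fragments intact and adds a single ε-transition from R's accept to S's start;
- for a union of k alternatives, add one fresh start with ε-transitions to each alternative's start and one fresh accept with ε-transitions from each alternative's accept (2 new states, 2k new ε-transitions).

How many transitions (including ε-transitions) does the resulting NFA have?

Building bottom-up:
Each of the 5 symbol leaves contributes 1 transition (1 symbol, 0 ε).
  c ∪ b → 6 transitions (2 symbol, 4 ε)
  b ∪ c ∪ a → 9 transitions (3 symbol, 6 ε)
  (c ∪ b)(b ∪ c ∪ a) → 16 transitions (5 symbol, 11 ε)

16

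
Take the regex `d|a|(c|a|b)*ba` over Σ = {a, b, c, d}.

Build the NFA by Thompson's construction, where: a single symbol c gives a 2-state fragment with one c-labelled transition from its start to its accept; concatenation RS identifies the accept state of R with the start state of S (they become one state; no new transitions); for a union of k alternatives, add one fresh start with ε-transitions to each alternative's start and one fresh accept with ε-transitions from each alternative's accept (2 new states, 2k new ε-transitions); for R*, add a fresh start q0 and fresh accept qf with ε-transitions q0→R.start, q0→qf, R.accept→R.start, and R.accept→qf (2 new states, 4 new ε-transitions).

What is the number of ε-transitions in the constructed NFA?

16

Building bottom-up:
Each of the 7 symbol leaves contributes 0 ε-transitions.
  c|a|b : 6 ε-transitions
  (c|a|b)* : 10 ε-transitions
  (c|a|b)*ba : 10 ε-transitions
  d|a|(c|a|b)*ba : 16 ε-transitions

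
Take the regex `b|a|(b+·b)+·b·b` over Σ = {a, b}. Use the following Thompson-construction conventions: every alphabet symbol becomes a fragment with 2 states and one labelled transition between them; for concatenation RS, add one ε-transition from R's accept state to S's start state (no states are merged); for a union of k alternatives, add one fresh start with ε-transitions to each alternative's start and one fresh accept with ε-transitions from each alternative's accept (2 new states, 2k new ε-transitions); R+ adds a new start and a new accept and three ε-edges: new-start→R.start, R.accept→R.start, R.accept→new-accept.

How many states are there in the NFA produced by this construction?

18

Bottom-up over the parse tree:
Each of the 6 symbol leaves contributes a 2-state fragment.
  b+ : 4 states
  b+·b : 6 states
  (b+·b)+ : 8 states
  (b+·b)+·b·b : 12 states
  b|a|(b+·b)+·b·b : 18 states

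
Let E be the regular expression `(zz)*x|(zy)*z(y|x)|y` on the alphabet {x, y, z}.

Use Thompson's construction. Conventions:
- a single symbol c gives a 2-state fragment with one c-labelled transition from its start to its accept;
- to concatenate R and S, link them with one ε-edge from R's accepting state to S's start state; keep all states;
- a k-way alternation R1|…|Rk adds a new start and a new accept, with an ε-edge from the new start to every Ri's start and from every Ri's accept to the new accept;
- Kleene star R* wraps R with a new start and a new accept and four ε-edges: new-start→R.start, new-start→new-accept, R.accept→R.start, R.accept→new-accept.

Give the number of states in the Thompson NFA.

26

Per subexpression:
Each of the 9 symbol leaves contributes a 2-state fragment.
  zz → 4 states
  (zz)* → 6 states
  (zz)*x → 8 states
  zy → 4 states
  (zy)* → 6 states
  y|x → 6 states
  (zy)*z(y|x) → 14 states
  (zz)*x|(zy)*z(y|x)|y → 26 states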